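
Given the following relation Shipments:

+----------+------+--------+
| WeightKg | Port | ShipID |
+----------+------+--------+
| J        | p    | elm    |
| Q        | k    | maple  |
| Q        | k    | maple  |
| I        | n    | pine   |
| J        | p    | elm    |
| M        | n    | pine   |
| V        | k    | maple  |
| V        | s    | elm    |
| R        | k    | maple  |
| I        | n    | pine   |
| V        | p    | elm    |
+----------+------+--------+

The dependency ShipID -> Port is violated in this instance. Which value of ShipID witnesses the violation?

elm

ShipID=elm: 4 rows → Port takes values {p, s} — violation
ShipID=maple: 4 rows → Port = k, k, k, k ✓
ShipID=pine: 3 rows → Port = n, n, n ✓
The only ShipID value with inconsistent Port is ShipID=elm.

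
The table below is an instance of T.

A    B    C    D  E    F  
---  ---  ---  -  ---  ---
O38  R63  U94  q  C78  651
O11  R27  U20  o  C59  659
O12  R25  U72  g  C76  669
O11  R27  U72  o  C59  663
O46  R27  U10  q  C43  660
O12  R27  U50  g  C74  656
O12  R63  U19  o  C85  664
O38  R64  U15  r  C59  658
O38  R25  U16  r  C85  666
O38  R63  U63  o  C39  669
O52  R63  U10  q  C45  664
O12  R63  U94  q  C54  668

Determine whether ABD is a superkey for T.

No

Two distinct rows share (A=O11, B=R27, D=o), so ABD does not determine every attribute — not a superkey.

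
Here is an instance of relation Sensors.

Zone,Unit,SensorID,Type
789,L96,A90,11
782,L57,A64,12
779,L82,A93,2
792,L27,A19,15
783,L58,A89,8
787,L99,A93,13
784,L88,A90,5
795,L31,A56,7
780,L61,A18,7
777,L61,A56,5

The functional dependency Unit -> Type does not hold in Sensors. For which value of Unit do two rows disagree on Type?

L61

Unit=L96: 1 row → Type = 11 ✓
Unit=L57: 1 row → Type = 12 ✓
Unit=L82: 1 row → Type = 2 ✓
Unit=L27: 1 row → Type = 15 ✓
Unit=L58: 1 row → Type = 8 ✓
Unit=L99: 1 row → Type = 13 ✓
Unit=L88: 1 row → Type = 5 ✓
Unit=L31: 1 row → Type = 7 ✓
Unit=L61: 2 rows → Type takes values {7, 5} — violation
The only Unit value with inconsistent Type is Unit=L61.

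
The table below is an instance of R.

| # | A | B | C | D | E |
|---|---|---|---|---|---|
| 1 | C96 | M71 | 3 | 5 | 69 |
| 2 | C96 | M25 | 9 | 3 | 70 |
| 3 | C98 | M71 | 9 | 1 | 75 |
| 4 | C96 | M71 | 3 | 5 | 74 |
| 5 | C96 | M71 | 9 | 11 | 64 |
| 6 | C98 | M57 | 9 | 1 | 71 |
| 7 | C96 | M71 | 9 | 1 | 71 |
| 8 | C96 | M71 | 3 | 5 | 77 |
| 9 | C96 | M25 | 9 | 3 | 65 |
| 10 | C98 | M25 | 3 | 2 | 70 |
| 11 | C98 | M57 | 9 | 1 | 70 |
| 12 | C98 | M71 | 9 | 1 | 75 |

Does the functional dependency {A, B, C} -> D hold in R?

No

(A=C96, B=M71, C=3): rows 1, 4, 8 → D = 5, 5, 5 ✓
(A=C96, B=M25, C=9): rows 2, 9 → D = 3, 3 ✓
(A=C98, B=M71, C=9): rows 3, 12 → D = 1, 1 ✓
(A=C96, B=M71, C=9): rows 5, 7 → D takes values {11, 1} — violation
(A=C98, B=M57, C=9): rows 6, 11 → D = 1, 1 ✓
(A=C98, B=M25, C=3): row 10 → D = 2 ✓
Two rows agree on {A, B, C} but differ on D, so {A, B, C} -> D does not hold.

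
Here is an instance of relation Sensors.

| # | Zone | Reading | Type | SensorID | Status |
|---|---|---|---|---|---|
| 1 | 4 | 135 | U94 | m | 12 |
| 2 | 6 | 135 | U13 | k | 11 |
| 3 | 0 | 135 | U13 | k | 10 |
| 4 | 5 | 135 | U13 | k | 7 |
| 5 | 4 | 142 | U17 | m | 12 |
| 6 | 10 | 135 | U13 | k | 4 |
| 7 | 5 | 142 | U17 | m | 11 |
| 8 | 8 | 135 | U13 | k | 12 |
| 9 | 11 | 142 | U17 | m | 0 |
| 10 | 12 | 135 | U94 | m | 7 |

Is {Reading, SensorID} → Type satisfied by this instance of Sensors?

(Reading=135, SensorID=m): rows 1, 10 → Type = U94, U94 ✓
(Reading=135, SensorID=k): rows 2, 3, 4, 6, 8 → Type = U13, U13, U13, U13, U13 ✓
(Reading=142, SensorID=m): rows 5, 7, 9 → Type = U17, U17, U17 ✓
Every {Reading, SensorID} value is associated with a single Type value, so {Reading, SensorID} → Type holds.

Yes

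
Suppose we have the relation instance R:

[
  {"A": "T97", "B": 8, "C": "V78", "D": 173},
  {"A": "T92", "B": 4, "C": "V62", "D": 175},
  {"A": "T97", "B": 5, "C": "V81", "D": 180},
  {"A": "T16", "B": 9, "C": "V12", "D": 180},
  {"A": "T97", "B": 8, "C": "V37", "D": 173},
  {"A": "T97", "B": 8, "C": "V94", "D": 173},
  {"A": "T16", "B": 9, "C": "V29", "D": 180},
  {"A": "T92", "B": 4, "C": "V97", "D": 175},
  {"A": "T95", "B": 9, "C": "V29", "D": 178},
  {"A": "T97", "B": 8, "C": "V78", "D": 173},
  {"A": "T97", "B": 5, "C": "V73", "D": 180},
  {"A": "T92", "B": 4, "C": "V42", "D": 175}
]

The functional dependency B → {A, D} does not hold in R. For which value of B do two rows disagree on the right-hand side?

B=8: 4 rows → {A,D} = (T97, 173), (T97, 173), (T97, 173), (T97, 173) ✓
B=4: 3 rows → {A,D} = (T92, 175), (T92, 175), (T92, 175) ✓
B=5: 2 rows → {A,D} = (T97, 180), (T97, 180) ✓
B=9: 3 rows → {A,D} takes values {(T16, 180), (T95, 178)} — violation
The only B value with inconsistent RHS is B=9.

9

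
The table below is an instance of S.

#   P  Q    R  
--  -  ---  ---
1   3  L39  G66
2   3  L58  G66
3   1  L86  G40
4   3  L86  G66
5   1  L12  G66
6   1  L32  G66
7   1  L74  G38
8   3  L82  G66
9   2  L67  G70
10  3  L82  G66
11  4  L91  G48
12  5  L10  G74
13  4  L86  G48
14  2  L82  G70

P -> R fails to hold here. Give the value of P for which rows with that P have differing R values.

P=3: rows 1, 2, 4, 8, 10 → R = G66, G66, G66, G66, G66 ✓
P=1: rows 3, 5, 6, 7 → R takes values {G40, G66, G38} — violation
P=2: rows 9, 14 → R = G70, G70 ✓
P=4: rows 11, 13 → R = G48, G48 ✓
P=5: row 12 → R = G74 ✓
The only P value with inconsistent R is P=1.

1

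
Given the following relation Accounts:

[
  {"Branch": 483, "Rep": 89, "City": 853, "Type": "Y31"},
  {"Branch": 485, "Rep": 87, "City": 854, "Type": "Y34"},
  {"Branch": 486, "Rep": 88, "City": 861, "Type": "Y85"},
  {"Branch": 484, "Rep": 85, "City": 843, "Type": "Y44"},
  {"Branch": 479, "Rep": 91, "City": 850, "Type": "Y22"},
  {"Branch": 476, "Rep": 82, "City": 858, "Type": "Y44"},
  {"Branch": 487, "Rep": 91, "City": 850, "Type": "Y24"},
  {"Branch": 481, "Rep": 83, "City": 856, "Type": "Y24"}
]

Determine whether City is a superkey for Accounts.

No

Two distinct rows share City=850, so City does not determine every attribute — not a superkey.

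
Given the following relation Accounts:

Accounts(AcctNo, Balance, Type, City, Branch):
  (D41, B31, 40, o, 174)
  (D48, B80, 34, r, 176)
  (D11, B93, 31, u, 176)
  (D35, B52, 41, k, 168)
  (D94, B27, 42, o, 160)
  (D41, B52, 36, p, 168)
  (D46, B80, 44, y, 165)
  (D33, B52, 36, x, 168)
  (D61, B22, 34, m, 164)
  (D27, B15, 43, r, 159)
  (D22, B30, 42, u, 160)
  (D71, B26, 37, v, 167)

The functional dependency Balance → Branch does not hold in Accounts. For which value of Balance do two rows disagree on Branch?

B80

Balance=B31: 1 row → Branch = 174 ✓
Balance=B80: 2 rows → Branch takes values {176, 165} — violation
Balance=B93: 1 row → Branch = 176 ✓
Balance=B52: 3 rows → Branch = 168, 168, 168 ✓
Balance=B27: 1 row → Branch = 160 ✓
Balance=B22: 1 row → Branch = 164 ✓
Balance=B15: 1 row → Branch = 159 ✓
Balance=B30: 1 row → Branch = 160 ✓
Balance=B26: 1 row → Branch = 167 ✓
The only Balance value with inconsistent Branch is Balance=B80.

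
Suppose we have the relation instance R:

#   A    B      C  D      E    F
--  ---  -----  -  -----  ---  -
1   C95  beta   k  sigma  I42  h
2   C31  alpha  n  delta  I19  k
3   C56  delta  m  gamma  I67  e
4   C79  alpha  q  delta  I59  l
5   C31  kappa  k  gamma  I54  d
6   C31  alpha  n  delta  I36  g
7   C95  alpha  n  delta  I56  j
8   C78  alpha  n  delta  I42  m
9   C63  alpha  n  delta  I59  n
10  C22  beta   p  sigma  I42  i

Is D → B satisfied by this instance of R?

No

D=sigma: rows 1, 10 → B = beta, beta ✓
D=delta: rows 2, 4, 6, 7, 8, 9 → B = alpha, alpha, alpha, alpha, alpha, alpha ✓
D=gamma: rows 3, 5 → B takes values {delta, kappa} — violation
Two rows agree on D but differ on B, so D → B does not hold.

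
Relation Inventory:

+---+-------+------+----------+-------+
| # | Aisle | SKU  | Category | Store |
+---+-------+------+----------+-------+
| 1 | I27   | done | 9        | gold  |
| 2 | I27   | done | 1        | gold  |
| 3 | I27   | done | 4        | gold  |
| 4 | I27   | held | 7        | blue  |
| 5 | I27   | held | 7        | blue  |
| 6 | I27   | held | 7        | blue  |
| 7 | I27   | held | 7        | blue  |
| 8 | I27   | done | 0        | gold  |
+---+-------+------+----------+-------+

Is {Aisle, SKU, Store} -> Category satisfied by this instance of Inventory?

No

(Aisle=I27, SKU=done, Store=gold): rows 1, 2, 3, 8 → Category takes values {9, 1, 4, 0} — violation
(Aisle=I27, SKU=held, Store=blue): rows 4, 5, 6, 7 → Category = 7, 7, 7, 7 ✓
Two rows agree on {Aisle, SKU, Store} but differ on Category, so {Aisle, SKU, Store} -> Category does not hold.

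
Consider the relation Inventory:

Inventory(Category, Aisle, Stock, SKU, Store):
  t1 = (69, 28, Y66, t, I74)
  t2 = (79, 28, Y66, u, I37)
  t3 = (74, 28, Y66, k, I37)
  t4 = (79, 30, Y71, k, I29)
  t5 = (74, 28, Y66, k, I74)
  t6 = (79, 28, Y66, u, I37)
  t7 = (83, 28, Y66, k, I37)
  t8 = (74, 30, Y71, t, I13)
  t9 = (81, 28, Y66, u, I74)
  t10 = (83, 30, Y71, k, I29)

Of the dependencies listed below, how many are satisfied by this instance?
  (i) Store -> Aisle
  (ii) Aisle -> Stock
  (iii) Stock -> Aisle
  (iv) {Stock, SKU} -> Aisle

4

(i) Store -> Aisle: every LHS value maps to a single RHS value — holds.
(ii) Aisle -> Stock: every LHS value maps to a single RHS value — holds.
(iii) Stock -> Aisle: every LHS value maps to a single RHS value — holds.
(iv) {Stock, SKU} -> Aisle: every LHS value maps to a single RHS value — holds.
4 of the 4 dependencies hold.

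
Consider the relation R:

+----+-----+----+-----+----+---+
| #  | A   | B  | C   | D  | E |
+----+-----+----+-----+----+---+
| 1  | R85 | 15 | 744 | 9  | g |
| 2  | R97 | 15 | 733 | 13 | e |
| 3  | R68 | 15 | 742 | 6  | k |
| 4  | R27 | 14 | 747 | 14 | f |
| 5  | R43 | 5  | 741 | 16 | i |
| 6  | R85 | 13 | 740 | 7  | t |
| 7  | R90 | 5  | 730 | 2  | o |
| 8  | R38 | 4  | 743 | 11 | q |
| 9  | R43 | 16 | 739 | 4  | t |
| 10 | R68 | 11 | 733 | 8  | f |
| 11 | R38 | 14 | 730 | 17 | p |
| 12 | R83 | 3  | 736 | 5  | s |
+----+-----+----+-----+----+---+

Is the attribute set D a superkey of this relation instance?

Yes

All 12 rows have distinct D values, so D → (all attributes) holds and D is a superkey.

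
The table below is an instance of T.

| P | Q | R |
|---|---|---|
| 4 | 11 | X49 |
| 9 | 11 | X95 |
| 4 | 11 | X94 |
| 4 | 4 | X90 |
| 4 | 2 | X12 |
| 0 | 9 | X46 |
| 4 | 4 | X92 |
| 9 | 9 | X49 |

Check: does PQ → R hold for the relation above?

(P=4, Q=11): 2 rows → R takes values {X49, X94} — violation
(P=9, Q=11): 1 row → R = X95 ✓
(P=4, Q=4): 2 rows → R takes values {X90, X92} — violation
(P=4, Q=2): 1 row → R = X12 ✓
(P=0, Q=9): 1 row → R = X46 ✓
(P=9, Q=9): 1 row → R = X49 ✓
Two rows agree on PQ but differ on R, so PQ → R does not hold.

No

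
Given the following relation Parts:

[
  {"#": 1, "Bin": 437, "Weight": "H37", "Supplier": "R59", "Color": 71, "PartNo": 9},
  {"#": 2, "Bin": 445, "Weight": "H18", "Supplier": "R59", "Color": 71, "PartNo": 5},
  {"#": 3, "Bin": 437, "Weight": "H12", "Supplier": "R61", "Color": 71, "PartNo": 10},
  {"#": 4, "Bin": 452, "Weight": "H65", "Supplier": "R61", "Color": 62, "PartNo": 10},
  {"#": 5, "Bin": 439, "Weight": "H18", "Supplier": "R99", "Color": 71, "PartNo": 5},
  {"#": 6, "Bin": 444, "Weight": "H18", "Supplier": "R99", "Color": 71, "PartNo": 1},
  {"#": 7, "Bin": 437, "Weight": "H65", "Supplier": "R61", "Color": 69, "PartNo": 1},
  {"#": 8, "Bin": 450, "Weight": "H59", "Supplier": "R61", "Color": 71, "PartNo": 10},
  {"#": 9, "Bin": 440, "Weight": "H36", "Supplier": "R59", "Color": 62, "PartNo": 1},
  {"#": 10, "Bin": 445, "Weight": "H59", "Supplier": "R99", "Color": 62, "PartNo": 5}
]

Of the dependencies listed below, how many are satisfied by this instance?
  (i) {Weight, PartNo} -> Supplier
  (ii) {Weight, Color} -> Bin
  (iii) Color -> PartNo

0

(i) {Weight, PartNo} -> Supplier: (Weight=H18, PartNo=5): rows 2, 5 → Supplier takes values {R59, R99} — violation — fails.
(ii) {Weight, Color} -> Bin: (Weight=H18, Color=71): rows 2, 5, 6 → Bin takes values {445, 439, 444} — violation — fails.
(iii) Color -> PartNo: Color=71: rows 1, 2, 3, 5, 6, 8 → PartNo takes values {9, 5, 10, 1} — violation; Color=62: rows 4, 9, 10 → PartNo takes values {10, 1, 5} — violation — fails.
None of the 3 dependencies hold.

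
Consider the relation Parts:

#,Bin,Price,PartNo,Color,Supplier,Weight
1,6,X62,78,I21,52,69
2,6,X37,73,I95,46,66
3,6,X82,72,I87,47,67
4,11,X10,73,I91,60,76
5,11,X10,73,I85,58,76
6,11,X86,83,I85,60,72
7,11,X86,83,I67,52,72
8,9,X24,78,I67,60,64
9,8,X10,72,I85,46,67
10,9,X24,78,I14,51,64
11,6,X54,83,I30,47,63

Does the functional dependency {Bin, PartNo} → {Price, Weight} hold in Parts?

Yes

(Bin=6, PartNo=78): row 1 → {Price,Weight} = (X62, 69) ✓
(Bin=6, PartNo=73): row 2 → {Price,Weight} = (X37, 66) ✓
(Bin=6, PartNo=72): row 3 → {Price,Weight} = (X82, 67) ✓
(Bin=11, PartNo=73): rows 4, 5 → {Price,Weight} = (X10, 76), (X10, 76) ✓
(Bin=11, PartNo=83): rows 6, 7 → {Price,Weight} = (X86, 72), (X86, 72) ✓
(Bin=9, PartNo=78): rows 8, 10 → {Price,Weight} = (X24, 64), (X24, 64) ✓
(Bin=8, PartNo=72): row 9 → {Price,Weight} = (X10, 67) ✓
(Bin=6, PartNo=83): row 11 → {Price,Weight} = (X54, 63) ✓
Every {Bin, PartNo} value is associated with a single {Price, Weight} value, so {Bin, PartNo} → {Price, Weight} holds.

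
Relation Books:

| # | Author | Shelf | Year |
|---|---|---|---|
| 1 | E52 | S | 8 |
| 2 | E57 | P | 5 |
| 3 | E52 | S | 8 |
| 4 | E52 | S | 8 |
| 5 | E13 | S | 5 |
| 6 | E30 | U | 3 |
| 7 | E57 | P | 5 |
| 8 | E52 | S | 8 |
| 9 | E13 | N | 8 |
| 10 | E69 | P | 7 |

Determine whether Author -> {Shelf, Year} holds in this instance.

No

Author=E52: rows 1, 3, 4, 8 → {Shelf,Year} = (S, 8), (S, 8), (S, 8), (S, 8) ✓
Author=E57: rows 2, 7 → {Shelf,Year} = (P, 5), (P, 5) ✓
Author=E13: rows 5, 9 → {Shelf,Year} takes values {(S, 5), (N, 8)} — violation
Author=E30: row 6 → {Shelf,Year} = (U, 3) ✓
Author=E69: row 10 → {Shelf,Year} = (P, 7) ✓
Two rows agree on Author but differ on {Shelf, Year}, so Author -> {Shelf, Year} does not hold.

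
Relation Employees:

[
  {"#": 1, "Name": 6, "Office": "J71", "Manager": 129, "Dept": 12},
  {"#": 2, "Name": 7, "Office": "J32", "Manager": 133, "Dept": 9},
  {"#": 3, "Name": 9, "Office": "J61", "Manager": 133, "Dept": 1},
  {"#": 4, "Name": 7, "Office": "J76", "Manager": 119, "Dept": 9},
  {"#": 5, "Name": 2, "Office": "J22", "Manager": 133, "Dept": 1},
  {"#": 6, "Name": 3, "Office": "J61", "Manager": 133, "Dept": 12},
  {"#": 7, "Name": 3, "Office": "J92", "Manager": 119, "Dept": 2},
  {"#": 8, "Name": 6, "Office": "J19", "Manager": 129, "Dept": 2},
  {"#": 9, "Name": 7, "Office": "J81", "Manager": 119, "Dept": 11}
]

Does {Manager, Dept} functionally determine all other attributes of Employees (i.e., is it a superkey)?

Rows 3 and 5 have the same {Manager, Dept} value (Manager=133, Dept=1) but are distinct tuples, so {Manager, Dept} does not determine every attribute — not a superkey.

No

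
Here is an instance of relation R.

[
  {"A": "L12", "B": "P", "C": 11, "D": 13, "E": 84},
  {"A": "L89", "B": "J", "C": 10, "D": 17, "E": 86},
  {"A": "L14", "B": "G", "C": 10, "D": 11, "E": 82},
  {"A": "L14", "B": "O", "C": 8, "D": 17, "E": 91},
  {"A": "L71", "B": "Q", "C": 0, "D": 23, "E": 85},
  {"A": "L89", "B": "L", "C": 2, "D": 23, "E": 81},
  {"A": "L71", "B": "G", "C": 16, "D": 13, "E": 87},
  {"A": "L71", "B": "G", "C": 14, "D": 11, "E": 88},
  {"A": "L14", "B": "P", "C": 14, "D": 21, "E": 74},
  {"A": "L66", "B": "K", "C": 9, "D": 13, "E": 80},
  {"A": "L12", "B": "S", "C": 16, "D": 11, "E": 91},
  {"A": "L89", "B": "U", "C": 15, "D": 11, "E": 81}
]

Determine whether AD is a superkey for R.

Yes

All 12 rows have distinct AD values, so AD → (all attributes) holds and AD is a superkey.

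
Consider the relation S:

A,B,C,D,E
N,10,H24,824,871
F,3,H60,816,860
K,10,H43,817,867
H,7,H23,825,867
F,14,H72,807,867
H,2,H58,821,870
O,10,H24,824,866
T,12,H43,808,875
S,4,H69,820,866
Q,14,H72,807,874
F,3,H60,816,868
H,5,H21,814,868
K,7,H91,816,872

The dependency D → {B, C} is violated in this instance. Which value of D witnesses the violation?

816

D=824: 2 rows → {B,C} = (10, H24), (10, H24) ✓
D=816: 3 rows → {B,C} takes values {(3, H60), (7, H91)} — violation
D=817: 1 row → {B,C} = (10, H43) ✓
D=825: 1 row → {B,C} = (7, H23) ✓
D=807: 2 rows → {B,C} = (14, H72), (14, H72) ✓
D=821: 1 row → {B,C} = (2, H58) ✓
D=808: 1 row → {B,C} = (12, H43) ✓
D=820: 1 row → {B,C} = (4, H69) ✓
D=814: 1 row → {B,C} = (5, H21) ✓
The only D value with inconsistent RHS is D=816.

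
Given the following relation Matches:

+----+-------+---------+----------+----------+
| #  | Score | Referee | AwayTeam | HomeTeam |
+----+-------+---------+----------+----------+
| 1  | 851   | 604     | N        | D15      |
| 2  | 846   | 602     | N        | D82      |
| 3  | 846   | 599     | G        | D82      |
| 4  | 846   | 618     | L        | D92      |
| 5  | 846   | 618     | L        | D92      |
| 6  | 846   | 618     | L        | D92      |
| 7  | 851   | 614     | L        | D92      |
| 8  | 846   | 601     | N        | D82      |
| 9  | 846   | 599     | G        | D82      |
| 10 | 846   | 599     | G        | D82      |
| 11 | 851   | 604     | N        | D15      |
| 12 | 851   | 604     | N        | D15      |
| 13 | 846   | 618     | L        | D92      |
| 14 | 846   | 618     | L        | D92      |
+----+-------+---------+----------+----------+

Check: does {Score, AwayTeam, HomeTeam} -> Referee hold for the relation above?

(Score=851, AwayTeam=N, HomeTeam=D15): rows 1, 11, 12 → Referee = 604, 604, 604 ✓
(Score=846, AwayTeam=N, HomeTeam=D82): rows 2, 8 → Referee takes values {602, 601} — violation
(Score=846, AwayTeam=G, HomeTeam=D82): rows 3, 9, 10 → Referee = 599, 599, 599 ✓
(Score=846, AwayTeam=L, HomeTeam=D92): rows 4, 5, 6, 13, 14 → Referee = 618, 618, 618, 618, 618 ✓
(Score=851, AwayTeam=L, HomeTeam=D92): row 7 → Referee = 614 ✓
Two rows agree on {Score, AwayTeam, HomeTeam} but differ on Referee, so {Score, AwayTeam, HomeTeam} -> Referee does not hold.

No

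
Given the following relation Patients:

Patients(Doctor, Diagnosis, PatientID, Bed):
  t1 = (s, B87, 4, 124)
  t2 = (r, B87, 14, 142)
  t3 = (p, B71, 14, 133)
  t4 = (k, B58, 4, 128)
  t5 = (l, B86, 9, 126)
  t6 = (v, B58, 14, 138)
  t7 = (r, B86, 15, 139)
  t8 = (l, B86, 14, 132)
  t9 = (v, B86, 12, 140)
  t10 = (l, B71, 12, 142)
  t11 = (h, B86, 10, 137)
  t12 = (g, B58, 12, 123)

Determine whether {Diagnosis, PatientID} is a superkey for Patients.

Yes

All 12 rows have distinct {Diagnosis, PatientID} values, so {Diagnosis, PatientID} → (all attributes) holds and {Diagnosis, PatientID} is a superkey.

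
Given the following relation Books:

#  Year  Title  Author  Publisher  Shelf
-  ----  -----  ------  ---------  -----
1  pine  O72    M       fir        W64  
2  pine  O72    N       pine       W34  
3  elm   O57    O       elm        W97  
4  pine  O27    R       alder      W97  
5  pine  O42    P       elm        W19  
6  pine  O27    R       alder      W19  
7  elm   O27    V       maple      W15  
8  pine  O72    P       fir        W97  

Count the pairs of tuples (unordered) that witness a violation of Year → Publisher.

14

Year=pine: violating pairs (1,2), (1,4), (1,5), (1,6), (2,4), (2,5), (2,6), (2,8), (4,5), (4,8), (5,6), (5,8), (6,8) — 13 pairs.
Year=elm: violating pairs (3,7) — 1 pair.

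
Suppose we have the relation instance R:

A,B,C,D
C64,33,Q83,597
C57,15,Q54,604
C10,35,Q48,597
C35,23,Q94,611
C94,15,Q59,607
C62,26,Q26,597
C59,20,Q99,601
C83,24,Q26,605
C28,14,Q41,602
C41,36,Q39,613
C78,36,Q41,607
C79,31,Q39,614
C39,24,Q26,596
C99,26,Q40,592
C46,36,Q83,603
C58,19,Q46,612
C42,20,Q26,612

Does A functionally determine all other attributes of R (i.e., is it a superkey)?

All 17 rows have distinct A values, so A → (all attributes) holds and A is a superkey.

Yes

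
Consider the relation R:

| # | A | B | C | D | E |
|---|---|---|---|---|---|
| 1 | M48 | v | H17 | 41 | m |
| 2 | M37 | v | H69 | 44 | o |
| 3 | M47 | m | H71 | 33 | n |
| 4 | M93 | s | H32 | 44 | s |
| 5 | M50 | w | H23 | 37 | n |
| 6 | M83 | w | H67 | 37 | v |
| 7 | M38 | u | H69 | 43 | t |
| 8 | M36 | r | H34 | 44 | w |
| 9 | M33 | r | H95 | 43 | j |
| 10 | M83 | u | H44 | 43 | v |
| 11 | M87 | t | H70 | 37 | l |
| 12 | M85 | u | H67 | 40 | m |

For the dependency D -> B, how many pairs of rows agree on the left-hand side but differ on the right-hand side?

7

D=44: violating pairs (2,4), (2,8), (4,8) — 3 pairs.
D=37: violating pairs (5,11), (6,11) — 2 pairs.
D=43: violating pairs (7,9), (9,10) — 2 pairs.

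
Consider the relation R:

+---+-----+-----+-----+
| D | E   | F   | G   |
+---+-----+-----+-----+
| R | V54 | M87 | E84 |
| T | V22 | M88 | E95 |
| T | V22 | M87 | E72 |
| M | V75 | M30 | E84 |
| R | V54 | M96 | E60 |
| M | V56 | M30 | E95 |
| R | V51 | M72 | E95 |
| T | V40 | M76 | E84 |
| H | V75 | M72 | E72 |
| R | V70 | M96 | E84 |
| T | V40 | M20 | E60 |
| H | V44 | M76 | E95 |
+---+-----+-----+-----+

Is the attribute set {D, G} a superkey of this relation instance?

Two distinct rows share (D=R, G=E84), so {D, G} does not determine every attribute — not a superkey.

No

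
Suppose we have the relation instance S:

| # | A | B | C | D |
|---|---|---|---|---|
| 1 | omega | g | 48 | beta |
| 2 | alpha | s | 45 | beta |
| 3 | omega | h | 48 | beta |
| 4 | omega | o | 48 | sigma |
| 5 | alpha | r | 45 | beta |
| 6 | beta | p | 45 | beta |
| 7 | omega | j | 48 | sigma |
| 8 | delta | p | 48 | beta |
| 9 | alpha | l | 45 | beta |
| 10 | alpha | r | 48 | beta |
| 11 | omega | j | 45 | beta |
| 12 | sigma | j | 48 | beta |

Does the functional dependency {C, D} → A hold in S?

No

(C=48, D=beta): rows 1, 3, 8, 10, 12 → A takes values {omega, delta, alpha, sigma} — violation
(C=45, D=beta): rows 2, 5, 6, 9, 11 → A takes values {alpha, beta, omega} — violation
(C=48, D=sigma): rows 4, 7 → A = omega, omega ✓
Two rows agree on {C, D} but differ on A, so {C, D} → A does not hold.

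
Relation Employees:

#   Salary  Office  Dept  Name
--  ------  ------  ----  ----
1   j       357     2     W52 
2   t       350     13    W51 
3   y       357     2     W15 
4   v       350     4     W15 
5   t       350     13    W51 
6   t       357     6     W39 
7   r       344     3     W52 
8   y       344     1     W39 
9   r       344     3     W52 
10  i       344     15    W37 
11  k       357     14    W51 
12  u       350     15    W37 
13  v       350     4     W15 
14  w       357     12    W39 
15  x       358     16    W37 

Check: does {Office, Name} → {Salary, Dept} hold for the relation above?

No

(Office=357, Name=W52): row 1 → {Salary,Dept} = (j, 2) ✓
(Office=350, Name=W51): rows 2, 5 → {Salary,Dept} = (t, 13), (t, 13) ✓
(Office=357, Name=W15): row 3 → {Salary,Dept} = (y, 2) ✓
(Office=350, Name=W15): rows 4, 13 → {Salary,Dept} = (v, 4), (v, 4) ✓
(Office=357, Name=W39): rows 6, 14 → {Salary,Dept} takes values {(t, 6), (w, 12)} — violation
(Office=344, Name=W52): rows 7, 9 → {Salary,Dept} = (r, 3), (r, 3) ✓
(Office=344, Name=W39): row 8 → {Salary,Dept} = (y, 1) ✓
(Office=344, Name=W37): row 10 → {Salary,Dept} = (i, 15) ✓
(Office=357, Name=W51): row 11 → {Salary,Dept} = (k, 14) ✓
(Office=350, Name=W37): row 12 → {Salary,Dept} = (u, 15) ✓
(Office=358, Name=W37): row 15 → {Salary,Dept} = (x, 16) ✓
Two rows agree on {Office, Name} but differ on {Salary, Dept}, so {Office, Name} → {Salary, Dept} does not hold.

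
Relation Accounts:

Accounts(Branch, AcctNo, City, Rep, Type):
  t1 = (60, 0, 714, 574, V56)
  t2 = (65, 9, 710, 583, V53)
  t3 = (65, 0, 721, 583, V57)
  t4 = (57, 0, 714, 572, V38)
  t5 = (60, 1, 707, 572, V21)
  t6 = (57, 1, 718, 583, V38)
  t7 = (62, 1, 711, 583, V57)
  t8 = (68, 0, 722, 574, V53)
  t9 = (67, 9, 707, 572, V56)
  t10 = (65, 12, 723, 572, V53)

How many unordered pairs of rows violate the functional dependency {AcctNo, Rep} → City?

2

(AcctNo=0, Rep=574): violating pairs (1,8) — 1 pair.
(AcctNo=1, Rep=583): violating pairs (6,7) — 1 pair.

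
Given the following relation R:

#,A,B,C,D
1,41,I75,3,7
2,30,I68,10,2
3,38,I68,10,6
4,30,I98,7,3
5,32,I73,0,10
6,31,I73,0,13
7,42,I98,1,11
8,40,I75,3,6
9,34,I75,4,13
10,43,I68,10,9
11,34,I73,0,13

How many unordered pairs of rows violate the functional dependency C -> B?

C=3: all 2 rows agree on B — 0 pairs.
C=10: all 3 rows agree on B — 0 pairs.
C=0: all 3 rows agree on B — 0 pairs.

0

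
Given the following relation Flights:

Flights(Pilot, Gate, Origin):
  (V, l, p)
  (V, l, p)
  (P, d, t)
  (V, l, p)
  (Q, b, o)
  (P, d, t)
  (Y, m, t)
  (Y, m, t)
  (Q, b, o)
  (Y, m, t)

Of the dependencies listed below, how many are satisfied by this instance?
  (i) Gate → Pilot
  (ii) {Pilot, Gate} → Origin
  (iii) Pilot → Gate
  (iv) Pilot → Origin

(i) Gate → Pilot: every LHS value maps to a single RHS value — holds.
(ii) {Pilot, Gate} → Origin: every LHS value maps to a single RHS value — holds.
(iii) Pilot → Gate: every LHS value maps to a single RHS value — holds.
(iv) Pilot → Origin: every LHS value maps to a single RHS value — holds.
4 of the 4 dependencies hold.

4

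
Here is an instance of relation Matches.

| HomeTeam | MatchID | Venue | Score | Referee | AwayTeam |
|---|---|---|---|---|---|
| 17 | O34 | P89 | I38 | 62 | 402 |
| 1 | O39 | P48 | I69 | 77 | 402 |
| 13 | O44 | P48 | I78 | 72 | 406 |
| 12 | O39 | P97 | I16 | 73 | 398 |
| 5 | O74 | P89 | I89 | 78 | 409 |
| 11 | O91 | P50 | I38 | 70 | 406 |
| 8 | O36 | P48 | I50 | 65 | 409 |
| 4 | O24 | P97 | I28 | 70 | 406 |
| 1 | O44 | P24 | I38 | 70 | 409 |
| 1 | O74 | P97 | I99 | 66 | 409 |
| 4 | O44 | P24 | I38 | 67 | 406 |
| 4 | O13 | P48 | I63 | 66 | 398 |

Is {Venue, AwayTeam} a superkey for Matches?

Yes

All 12 rows have distinct {Venue, AwayTeam} values, so {Venue, AwayTeam} → (all attributes) holds and {Venue, AwayTeam} is a superkey.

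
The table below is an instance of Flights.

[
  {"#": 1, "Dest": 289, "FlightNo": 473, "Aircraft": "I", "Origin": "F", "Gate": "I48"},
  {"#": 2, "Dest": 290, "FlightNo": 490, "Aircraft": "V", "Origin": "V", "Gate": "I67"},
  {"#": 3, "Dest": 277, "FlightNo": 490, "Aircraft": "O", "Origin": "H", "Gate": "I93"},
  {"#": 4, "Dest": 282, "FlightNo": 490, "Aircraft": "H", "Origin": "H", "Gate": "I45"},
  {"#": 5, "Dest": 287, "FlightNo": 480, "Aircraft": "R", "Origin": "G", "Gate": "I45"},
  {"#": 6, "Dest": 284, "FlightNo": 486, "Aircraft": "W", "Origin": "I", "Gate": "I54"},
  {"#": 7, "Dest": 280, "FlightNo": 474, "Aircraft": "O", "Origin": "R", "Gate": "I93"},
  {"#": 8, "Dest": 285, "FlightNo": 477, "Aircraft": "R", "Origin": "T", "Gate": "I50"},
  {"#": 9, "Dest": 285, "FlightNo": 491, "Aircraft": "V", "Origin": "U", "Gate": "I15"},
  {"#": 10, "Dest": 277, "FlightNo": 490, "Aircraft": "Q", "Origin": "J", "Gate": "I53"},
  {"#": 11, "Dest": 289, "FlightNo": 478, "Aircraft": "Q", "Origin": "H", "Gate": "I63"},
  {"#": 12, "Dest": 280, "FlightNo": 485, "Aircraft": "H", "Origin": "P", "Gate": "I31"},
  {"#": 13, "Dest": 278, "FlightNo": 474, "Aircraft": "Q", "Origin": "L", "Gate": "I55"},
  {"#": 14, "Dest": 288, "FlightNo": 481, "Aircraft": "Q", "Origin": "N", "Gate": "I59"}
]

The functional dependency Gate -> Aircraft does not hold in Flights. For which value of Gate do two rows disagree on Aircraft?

Gate=I48: row 1 → Aircraft = I ✓
Gate=I67: row 2 → Aircraft = V ✓
Gate=I93: rows 3, 7 → Aircraft = O, O ✓
Gate=I45: rows 4, 5 → Aircraft takes values {H, R} — violation
Gate=I54: row 6 → Aircraft = W ✓
Gate=I50: row 8 → Aircraft = R ✓
Gate=I15: row 9 → Aircraft = V ✓
Gate=I53: row 10 → Aircraft = Q ✓
Gate=I63: row 11 → Aircraft = Q ✓
Gate=I31: row 12 → Aircraft = H ✓
Gate=I55: row 13 → Aircraft = Q ✓
Gate=I59: row 14 → Aircraft = Q ✓
The only Gate value with inconsistent Aircraft is Gate=I45.

I45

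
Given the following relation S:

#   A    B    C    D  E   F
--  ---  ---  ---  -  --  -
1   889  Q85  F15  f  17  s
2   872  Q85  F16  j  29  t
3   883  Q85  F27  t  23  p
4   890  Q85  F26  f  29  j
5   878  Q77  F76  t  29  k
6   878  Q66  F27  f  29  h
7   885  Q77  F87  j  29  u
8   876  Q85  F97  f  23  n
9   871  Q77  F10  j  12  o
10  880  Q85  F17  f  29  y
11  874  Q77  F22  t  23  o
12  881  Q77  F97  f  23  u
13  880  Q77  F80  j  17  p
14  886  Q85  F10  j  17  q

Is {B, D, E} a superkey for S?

No

Rows 4 and 10 have the same {B, D, E} value (B=Q85, D=f, E=29) but are distinct tuples, so {B, D, E} does not determine every attribute — not a superkey.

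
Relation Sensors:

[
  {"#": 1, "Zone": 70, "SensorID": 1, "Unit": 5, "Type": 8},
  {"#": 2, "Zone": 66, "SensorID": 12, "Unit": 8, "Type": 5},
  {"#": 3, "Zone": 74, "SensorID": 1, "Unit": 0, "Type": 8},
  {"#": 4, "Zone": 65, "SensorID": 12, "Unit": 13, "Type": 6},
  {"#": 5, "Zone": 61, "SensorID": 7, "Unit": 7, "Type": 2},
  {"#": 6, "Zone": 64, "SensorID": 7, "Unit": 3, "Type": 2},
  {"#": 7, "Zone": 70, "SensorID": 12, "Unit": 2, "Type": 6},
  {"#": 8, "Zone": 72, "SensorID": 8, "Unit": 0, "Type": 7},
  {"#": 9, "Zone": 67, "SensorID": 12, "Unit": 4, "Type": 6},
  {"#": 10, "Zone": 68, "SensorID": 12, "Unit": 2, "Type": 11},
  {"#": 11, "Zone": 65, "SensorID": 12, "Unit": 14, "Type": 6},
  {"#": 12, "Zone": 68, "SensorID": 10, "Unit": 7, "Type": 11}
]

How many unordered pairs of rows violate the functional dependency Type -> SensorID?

1

Type=8: all 2 rows agree on SensorID — 0 pairs.
Type=6: all 4 rows agree on SensorID — 0 pairs.
Type=2: all 2 rows agree on SensorID — 0 pairs.
Type=11: violating pairs (10,12) — 1 pair.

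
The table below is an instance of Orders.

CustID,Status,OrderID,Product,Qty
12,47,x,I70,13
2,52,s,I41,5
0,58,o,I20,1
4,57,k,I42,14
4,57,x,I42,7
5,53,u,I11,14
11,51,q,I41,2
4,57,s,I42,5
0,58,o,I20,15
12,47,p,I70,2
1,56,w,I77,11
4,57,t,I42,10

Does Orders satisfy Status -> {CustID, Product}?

Yes

Status=47: 2 rows → {CustID,Product} = (12, I70), (12, I70) ✓
Status=52: 1 row → {CustID,Product} = (2, I41) ✓
Status=58: 2 rows → {CustID,Product} = (0, I20), (0, I20) ✓
Status=57: 4 rows → {CustID,Product} = (4, I42), (4, I42), (4, I42), (4, I42) ✓
Status=53: 1 row → {CustID,Product} = (5, I11) ✓
Status=51: 1 row → {CustID,Product} = (11, I41) ✓
Status=56: 1 row → {CustID,Product} = (1, I77) ✓
Every Status value is associated with a single {CustID, Product} value, so Status -> {CustID, Product} holds.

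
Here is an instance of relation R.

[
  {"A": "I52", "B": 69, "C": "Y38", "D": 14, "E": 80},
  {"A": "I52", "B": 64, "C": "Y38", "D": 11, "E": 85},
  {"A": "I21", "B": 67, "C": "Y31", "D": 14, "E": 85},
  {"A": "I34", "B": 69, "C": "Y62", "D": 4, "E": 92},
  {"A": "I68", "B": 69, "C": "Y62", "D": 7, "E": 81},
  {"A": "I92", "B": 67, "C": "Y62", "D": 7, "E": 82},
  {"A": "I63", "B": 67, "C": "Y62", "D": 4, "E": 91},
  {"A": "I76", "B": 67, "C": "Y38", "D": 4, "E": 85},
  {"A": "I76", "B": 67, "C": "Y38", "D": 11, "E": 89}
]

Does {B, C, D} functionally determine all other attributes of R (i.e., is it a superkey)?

All 9 rows have distinct {B, C, D} values, so {B, C, D} → (all attributes) holds and {B, C, D} is a superkey.

Yes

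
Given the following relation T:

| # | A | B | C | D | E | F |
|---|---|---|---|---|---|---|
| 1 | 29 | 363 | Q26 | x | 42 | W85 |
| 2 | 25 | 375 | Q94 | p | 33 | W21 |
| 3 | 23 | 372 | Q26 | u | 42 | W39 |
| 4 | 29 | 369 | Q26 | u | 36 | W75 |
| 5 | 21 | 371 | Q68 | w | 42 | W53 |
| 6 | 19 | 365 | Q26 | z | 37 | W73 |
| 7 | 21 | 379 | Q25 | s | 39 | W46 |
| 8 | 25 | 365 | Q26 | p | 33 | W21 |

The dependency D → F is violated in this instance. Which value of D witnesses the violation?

D=x: row 1 → F = W85 ✓
D=p: rows 2, 8 → F = W21, W21 ✓
D=u: rows 3, 4 → F takes values {W39, W75} — violation
D=w: row 5 → F = W53 ✓
D=z: row 6 → F = W73 ✓
D=s: row 7 → F = W46 ✓
The only D value with inconsistent F is D=u.

u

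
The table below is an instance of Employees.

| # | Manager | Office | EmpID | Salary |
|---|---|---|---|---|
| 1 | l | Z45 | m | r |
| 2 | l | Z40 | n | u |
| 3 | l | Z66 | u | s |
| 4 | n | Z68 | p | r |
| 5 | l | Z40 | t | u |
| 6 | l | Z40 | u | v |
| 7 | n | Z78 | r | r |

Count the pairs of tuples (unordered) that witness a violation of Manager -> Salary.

Manager=l: violating pairs (1,2), (1,3), (1,5), (1,6), (2,3), (2,6), (3,5), (3,6), (5,6) — 9 pairs.
Manager=n: all 2 rows agree on Salary — 0 pairs.

9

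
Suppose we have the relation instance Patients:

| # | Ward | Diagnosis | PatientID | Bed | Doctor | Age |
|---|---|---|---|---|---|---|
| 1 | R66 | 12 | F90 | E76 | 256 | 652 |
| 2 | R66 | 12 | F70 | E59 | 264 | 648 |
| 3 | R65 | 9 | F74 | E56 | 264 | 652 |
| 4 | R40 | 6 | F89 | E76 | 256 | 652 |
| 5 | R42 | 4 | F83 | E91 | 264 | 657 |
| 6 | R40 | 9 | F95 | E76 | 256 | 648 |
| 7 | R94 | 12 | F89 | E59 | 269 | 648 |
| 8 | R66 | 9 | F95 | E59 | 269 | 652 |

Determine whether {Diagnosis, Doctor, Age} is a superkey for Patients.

Yes

All 8 rows have distinct {Diagnosis, Doctor, Age} values, so {Diagnosis, Doctor, Age} → (all attributes) holds and {Diagnosis, Doctor, Age} is a superkey.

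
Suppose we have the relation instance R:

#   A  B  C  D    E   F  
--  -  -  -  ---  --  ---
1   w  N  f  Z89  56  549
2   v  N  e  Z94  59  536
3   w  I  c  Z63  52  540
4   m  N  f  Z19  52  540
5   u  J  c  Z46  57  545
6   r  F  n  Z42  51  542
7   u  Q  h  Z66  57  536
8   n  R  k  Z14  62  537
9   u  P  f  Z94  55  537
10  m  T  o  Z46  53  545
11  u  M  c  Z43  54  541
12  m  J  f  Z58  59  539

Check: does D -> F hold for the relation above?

No

D=Z89: row 1 → F = 549 ✓
D=Z94: rows 2, 9 → F takes values {536, 537} — violation
D=Z63: row 3 → F = 540 ✓
D=Z19: row 4 → F = 540 ✓
D=Z46: rows 5, 10 → F = 545, 545 ✓
D=Z42: row 6 → F = 542 ✓
D=Z66: row 7 → F = 536 ✓
D=Z14: row 8 → F = 537 ✓
D=Z43: row 11 → F = 541 ✓
D=Z58: row 12 → F = 539 ✓
Two rows agree on D but differ on F, so D -> F does not hold.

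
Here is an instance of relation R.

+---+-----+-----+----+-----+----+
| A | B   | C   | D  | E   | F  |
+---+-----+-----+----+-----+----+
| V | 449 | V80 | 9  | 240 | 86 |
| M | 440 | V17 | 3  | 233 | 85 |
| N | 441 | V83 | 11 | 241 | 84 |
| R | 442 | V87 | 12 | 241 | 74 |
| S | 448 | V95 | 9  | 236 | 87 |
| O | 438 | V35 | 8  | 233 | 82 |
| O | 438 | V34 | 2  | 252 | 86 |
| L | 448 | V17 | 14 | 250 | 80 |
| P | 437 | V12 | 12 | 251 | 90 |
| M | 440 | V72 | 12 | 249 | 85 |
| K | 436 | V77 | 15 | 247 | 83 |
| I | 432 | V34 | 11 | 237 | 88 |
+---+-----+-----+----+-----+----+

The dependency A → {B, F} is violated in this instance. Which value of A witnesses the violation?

O

A=V: 1 row → {B,F} = (449, 86) ✓
A=M: 2 rows → {B,F} = (440, 85), (440, 85) ✓
A=N: 1 row → {B,F} = (441, 84) ✓
A=R: 1 row → {B,F} = (442, 74) ✓
A=S: 1 row → {B,F} = (448, 87) ✓
A=O: 2 rows → {B,F} takes values {(438, 82), (438, 86)} — violation
A=L: 1 row → {B,F} = (448, 80) ✓
A=P: 1 row → {B,F} = (437, 90) ✓
A=K: 1 row → {B,F} = (436, 83) ✓
A=I: 1 row → {B,F} = (432, 88) ✓
The only A value with inconsistent RHS is A=O.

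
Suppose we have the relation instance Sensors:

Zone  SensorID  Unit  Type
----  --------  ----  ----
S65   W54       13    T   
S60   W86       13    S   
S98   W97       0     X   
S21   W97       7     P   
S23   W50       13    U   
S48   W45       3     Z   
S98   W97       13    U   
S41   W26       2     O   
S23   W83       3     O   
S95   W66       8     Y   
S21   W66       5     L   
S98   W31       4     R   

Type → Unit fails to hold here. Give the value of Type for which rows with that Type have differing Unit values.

O

Type=T: 1 row → Unit = 13 ✓
Type=S: 1 row → Unit = 13 ✓
Type=X: 1 row → Unit = 0 ✓
Type=P: 1 row → Unit = 7 ✓
Type=U: 2 rows → Unit = 13, 13 ✓
Type=Z: 1 row → Unit = 3 ✓
Type=O: 2 rows → Unit takes values {2, 3} — violation
Type=Y: 1 row → Unit = 8 ✓
Type=L: 1 row → Unit = 5 ✓
Type=R: 1 row → Unit = 4 ✓
The only Type value with inconsistent Unit is Type=O.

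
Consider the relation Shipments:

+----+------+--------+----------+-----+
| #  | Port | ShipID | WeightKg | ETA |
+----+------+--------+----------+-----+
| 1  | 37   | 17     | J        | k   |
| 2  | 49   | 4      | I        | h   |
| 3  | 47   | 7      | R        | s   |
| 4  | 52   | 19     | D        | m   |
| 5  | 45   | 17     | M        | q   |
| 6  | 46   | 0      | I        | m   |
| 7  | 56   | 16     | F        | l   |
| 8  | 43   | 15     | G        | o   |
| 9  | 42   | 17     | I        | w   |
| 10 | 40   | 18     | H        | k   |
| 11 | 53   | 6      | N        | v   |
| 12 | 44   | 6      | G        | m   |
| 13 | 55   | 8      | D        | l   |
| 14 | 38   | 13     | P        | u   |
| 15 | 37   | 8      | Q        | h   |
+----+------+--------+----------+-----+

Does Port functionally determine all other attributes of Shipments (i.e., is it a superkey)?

Rows 1 and 15 have the same Port value Port=37 but are distinct tuples, so Port does not determine every attribute — not a superkey.

No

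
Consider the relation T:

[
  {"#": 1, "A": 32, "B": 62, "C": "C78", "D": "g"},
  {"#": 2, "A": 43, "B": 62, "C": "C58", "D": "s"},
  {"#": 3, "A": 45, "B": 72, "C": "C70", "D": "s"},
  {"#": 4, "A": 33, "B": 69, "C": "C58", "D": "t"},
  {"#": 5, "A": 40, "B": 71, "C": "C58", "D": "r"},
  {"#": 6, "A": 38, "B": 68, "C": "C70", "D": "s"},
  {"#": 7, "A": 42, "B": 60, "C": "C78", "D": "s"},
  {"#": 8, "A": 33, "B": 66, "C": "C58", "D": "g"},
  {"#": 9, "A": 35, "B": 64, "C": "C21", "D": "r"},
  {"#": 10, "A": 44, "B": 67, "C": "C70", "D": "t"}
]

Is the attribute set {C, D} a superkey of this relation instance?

No

Rows 3 and 6 have the same {C, D} value (C=C70, D=s) but are distinct tuples, so {C, D} does not determine every attribute — not a superkey.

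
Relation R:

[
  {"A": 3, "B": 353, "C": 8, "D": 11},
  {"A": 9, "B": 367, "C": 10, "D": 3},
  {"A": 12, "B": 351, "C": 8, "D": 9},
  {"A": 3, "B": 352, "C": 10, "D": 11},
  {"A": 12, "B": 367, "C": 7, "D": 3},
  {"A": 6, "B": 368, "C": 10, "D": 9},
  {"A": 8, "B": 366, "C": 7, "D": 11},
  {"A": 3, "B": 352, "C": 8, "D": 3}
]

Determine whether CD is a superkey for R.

All 8 rows have distinct CD values, so CD → (all attributes) holds and CD is a superkey.

Yes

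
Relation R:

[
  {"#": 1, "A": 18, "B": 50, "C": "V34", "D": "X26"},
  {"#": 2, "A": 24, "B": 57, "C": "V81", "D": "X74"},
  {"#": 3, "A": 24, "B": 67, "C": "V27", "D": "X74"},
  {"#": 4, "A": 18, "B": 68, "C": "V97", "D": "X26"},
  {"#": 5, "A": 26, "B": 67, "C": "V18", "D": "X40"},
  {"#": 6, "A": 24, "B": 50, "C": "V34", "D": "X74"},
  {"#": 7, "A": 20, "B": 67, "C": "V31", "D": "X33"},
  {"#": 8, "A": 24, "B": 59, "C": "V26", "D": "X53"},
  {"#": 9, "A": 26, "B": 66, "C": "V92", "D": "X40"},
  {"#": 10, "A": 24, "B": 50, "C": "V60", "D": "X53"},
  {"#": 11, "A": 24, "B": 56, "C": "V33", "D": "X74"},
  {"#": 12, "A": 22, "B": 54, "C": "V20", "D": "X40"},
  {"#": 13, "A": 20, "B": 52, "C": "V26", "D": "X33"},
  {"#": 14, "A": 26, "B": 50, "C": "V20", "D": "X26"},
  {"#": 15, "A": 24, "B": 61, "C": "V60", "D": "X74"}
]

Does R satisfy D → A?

No

D=X26: rows 1, 4, 14 → A takes values {18, 26} — violation
D=X74: rows 2, 3, 6, 11, 15 → A = 24, 24, 24, 24, 24 ✓
D=X40: rows 5, 9, 12 → A takes values {26, 22} — violation
D=X33: rows 7, 13 → A = 20, 20 ✓
D=X53: rows 8, 10 → A = 24, 24 ✓
Two rows agree on D but differ on A, so D → A does not hold.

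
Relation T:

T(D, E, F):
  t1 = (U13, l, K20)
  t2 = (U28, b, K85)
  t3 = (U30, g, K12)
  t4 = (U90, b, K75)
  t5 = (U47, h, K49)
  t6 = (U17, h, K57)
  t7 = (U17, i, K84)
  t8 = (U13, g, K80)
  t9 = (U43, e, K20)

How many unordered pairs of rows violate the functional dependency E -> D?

3

E=b: violating pairs (2,4) — 1 pair.
E=g: violating pairs (3,8) — 1 pair.
E=h: violating pairs (5,6) — 1 pair.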